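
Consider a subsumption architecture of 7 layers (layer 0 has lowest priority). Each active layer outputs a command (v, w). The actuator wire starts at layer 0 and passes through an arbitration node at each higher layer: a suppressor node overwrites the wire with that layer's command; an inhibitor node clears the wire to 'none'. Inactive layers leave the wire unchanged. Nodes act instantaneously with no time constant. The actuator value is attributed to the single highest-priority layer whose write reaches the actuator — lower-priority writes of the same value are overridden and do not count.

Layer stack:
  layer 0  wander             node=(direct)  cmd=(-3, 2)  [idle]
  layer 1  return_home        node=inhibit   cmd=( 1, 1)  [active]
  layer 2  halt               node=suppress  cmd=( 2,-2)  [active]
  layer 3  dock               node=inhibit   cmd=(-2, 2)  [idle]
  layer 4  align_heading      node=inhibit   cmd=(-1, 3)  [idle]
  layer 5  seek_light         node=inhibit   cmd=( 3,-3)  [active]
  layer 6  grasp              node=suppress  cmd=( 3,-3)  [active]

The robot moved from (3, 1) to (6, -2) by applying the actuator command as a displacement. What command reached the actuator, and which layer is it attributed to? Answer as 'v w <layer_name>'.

3 -3 grasp

displacement = (6, -2) − (3, 1) = (3, -3)
L0 wander: idle → wire = none
L1 return_home: active, inhibitor → wire = none
L2 halt: active, suppressor → wire = (2, -2)
L3 dock: idle → wire stays (2, -2)
L4 align_heading: idle → wire stays (2, -2)
L5 seek_light: active, inhibitor → wire = none
L6 grasp: active, suppressor → wire = (3, -3)
actuator = (3, -3) — from layer 6 (grasp)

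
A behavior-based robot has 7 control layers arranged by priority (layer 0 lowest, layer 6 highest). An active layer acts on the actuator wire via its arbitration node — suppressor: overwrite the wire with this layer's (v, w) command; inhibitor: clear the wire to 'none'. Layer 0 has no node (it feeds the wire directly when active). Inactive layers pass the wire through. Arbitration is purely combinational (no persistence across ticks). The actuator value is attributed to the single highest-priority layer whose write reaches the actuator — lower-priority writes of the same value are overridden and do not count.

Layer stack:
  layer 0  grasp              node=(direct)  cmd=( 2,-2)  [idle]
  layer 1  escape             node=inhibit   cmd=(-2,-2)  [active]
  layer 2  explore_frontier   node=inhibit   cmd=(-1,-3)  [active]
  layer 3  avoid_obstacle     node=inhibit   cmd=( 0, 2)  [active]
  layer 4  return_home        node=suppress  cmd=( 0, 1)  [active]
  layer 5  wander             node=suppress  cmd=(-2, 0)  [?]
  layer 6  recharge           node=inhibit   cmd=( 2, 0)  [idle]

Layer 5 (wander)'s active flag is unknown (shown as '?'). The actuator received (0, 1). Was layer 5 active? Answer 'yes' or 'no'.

If layer 5 is active=yes:
  actuator would be (-2, 0)
If layer 5 is active=no:
  actuator would be (0, 1)
Observed (0, 1), so layer 5 was idle.

no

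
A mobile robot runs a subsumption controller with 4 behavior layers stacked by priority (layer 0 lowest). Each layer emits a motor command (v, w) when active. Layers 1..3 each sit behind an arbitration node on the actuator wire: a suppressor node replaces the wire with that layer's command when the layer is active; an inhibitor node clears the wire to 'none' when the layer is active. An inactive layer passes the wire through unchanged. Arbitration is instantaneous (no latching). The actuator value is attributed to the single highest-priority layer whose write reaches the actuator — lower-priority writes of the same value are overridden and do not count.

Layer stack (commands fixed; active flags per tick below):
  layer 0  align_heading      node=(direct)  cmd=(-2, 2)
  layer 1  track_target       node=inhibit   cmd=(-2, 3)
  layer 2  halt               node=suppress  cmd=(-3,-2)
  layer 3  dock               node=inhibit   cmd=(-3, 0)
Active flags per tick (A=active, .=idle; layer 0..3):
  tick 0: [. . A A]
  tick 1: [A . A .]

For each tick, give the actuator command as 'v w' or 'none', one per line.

none
-3 -2

tick 0:
  L0 align_heading: idle → wire = none
  L1 track_target: idle → wire stays none
  L2 halt: active, suppressor → wire = (-3, -2)
  L3 dock: active, inhibitor → wire = none
  actuator = none
tick 1:
  L0 align_heading: active, feeds wire = (-2, 2)
  L1 track_target: idle → wire stays (-2, 2)
  L2 halt: active, suppressor → wire = (-3, -2)
  L3 dock: idle → wire stays (-3, -2)
  actuator = (-3, -2)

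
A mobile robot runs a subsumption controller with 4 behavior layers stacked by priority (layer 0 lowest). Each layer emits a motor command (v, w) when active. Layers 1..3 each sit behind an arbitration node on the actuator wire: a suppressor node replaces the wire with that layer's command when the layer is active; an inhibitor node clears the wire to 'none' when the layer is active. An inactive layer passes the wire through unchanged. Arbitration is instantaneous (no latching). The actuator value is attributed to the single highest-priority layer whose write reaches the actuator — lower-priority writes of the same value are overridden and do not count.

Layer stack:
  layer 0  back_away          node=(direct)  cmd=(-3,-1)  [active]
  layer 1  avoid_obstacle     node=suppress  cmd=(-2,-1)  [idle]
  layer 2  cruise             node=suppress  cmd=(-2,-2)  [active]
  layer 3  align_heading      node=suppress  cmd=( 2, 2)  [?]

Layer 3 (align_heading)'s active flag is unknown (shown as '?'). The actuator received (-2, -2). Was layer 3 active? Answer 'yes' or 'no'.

no

If layer 3 is active=yes:
  actuator would be (2, 2)
If layer 3 is active=no:
  actuator would be (-2, -2)
Observed (-2, -2), so layer 3 was idle.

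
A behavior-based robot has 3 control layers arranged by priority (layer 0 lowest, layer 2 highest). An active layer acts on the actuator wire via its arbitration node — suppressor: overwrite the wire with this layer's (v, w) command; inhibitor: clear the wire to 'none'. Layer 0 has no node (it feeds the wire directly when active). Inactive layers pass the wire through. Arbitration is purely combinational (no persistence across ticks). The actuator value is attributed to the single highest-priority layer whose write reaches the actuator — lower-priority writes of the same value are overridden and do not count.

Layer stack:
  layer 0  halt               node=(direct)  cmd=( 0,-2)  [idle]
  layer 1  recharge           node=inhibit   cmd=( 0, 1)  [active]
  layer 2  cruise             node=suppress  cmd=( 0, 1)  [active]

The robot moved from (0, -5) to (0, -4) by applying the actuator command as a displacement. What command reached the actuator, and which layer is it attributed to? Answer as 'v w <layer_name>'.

displacement = (0, -4) − (0, -5) = (0, 1)
layer 0 (halt) idle — none
layer 1 (recharge) active — inhibits: none
layer 2 (cruise) active — suppresses: (0, 1)
→ actuator (0, 1) — from layer 2 (cruise)

0 1 cruise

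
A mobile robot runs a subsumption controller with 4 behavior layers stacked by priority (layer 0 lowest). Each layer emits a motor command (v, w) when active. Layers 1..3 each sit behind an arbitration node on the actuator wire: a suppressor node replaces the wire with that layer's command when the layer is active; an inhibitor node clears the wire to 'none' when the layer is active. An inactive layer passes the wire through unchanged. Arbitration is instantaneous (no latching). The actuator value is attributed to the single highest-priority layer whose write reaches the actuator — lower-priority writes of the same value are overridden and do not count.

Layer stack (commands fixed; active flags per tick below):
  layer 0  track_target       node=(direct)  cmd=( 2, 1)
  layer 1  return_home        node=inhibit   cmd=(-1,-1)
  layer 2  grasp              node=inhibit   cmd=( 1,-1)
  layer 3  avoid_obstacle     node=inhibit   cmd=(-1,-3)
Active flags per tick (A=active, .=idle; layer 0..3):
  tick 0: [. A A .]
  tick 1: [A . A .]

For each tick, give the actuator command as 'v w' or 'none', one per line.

tick 0:
  layer 0 (track_target) idle — none
  layer 1 (return_home) active — inhibits: none
  layer 2 (grasp) active — inhibits: none
  layer 3 (avoid_obstacle) idle — unchanged: none
  → actuator none
tick 1:
  layer 0 (track_target) active — direct: (2, 1)
  layer 1 (return_home) idle — unchanged: (2, 1)
  layer 2 (grasp) active — inhibits: none
  layer 3 (avoid_obstacle) idle — unchanged: none
  → actuator none

none
none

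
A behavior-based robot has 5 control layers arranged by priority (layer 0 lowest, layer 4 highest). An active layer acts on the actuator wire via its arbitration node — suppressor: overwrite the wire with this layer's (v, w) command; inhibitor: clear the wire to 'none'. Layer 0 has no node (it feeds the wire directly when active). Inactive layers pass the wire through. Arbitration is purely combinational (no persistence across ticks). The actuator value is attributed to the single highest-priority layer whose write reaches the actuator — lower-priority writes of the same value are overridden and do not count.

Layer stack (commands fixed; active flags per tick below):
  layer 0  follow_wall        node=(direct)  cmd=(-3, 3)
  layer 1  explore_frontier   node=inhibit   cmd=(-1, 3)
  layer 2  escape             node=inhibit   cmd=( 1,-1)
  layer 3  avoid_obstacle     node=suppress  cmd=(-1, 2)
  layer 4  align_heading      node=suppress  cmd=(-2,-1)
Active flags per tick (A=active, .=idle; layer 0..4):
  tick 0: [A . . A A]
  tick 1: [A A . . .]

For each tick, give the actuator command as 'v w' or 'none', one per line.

-2 -1
none

tick 0:
  L0 follow_wall: active, feeds wire = (-3, 3)
  L1 explore_frontier: idle → wire stays (-3, 3)
  L2 escape: idle → wire stays (-3, 3)
  L3 avoid_obstacle: active, suppressor → wire = (-1, 2)
  L4 align_heading: active, suppressor → wire = (-2, -1)
  actuator = (-2, -1)
tick 1:
  L0 follow_wall: active, feeds wire = (-3, 3)
  L1 explore_frontier: active, inhibitor → wire = none
  L2 escape: idle → wire stays none
  L3 avoid_obstacle: idle → wire stays none
  L4 align_heading: idle → wire stays none
  actuator = none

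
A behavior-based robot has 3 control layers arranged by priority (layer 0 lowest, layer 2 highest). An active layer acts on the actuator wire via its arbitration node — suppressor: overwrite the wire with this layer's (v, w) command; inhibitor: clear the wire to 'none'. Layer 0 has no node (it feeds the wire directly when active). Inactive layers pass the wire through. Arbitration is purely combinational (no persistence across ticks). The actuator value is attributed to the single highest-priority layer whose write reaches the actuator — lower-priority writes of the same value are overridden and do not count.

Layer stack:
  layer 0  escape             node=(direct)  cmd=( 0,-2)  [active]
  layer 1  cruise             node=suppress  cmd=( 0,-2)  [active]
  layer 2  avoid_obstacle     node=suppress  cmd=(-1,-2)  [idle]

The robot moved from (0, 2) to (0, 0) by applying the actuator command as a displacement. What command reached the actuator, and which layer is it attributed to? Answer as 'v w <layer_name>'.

displacement = (0, 0) − (0, 2) = (0, -2)
L0 escape: active, feeds wire = (0, -2)
L1 cruise: active, suppressor → wire = (0, -2)
L2 avoid_obstacle: idle → wire stays (0, -2)
actuator = (0, -2) — from layer 1 (cruise)

0 -2 cruise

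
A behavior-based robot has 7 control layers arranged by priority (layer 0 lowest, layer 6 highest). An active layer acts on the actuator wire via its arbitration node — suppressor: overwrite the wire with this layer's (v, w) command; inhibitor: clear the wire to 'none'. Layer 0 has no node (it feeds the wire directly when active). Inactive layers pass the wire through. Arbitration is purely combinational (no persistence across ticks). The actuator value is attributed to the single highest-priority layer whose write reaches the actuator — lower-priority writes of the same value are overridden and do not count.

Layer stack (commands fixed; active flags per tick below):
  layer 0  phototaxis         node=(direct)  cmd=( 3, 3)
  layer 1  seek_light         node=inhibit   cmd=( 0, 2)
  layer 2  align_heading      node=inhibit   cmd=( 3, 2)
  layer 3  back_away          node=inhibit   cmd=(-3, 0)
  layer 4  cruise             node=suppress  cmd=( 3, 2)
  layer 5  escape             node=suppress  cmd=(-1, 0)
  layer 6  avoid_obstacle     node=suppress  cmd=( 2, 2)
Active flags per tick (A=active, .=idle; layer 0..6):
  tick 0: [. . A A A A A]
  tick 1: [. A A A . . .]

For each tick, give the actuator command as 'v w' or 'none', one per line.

2 2
none

tick 0:
  L0 phototaxis: idle → wire = none
  L1 seek_light: idle → wire stays none
  L2 align_heading: active, inhibitor → wire = none
  L3 back_away: active, inhibitor → wire = none
  L4 cruise: active, suppressor → wire = (3, 2)
  L5 escape: active, suppressor → wire = (-1, 0)
  L6 avoid_obstacle: active, suppressor → wire = (2, 2)
  actuator = (2, 2)
tick 1:
  L0 phototaxis: idle → wire = none
  L1 seek_light: active, inhibitor → wire = none
  L2 align_heading: active, inhibitor → wire = none
  L3 back_away: active, inhibitor → wire = none
  L4 cruise: idle → wire stays none
  L5 escape: idle → wire stays none
  L6 avoid_obstacle: idle → wire stays none
  actuator = none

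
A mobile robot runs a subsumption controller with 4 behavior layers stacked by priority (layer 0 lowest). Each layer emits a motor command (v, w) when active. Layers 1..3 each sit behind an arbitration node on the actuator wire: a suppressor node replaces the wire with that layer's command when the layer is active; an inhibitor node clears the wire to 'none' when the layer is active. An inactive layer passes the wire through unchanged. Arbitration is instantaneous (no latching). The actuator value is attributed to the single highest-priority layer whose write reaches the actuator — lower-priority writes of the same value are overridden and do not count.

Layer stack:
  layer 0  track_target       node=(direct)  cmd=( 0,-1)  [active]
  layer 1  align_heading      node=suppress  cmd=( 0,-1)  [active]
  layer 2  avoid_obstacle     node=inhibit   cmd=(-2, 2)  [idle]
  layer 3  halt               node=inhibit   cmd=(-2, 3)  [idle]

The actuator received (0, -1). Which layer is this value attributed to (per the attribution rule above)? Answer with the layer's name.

align_heading

L0 track_target: active, feeds wire = (0, -1)
L1 align_heading: active, suppressor → wire = (0, -1)
L2 avoid_obstacle: idle → wire stays (0, -1)
L3 halt: idle → wire stays (0, -1)
actuator = (0, -1)
last writer: layer 1 = align_heading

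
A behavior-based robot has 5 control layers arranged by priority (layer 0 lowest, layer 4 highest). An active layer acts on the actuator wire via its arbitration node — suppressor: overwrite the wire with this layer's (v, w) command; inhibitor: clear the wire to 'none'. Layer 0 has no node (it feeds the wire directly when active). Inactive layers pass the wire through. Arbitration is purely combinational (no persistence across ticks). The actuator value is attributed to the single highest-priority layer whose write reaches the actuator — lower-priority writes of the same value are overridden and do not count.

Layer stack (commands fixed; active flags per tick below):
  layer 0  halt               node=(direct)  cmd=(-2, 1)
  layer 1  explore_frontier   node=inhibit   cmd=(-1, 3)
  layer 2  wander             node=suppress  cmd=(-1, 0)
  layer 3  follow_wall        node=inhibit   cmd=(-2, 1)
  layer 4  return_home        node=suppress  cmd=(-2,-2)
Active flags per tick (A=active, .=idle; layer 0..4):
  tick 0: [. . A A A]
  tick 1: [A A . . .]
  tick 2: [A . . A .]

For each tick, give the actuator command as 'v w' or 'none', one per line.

tick 0:
  L0 halt: idle → wire = none
  L1 explore_frontier: idle → wire stays none
  L2 wander: active, suppressor → wire = (-1, 0)
  L3 follow_wall: active, inhibitor → wire = none
  L4 return_home: active, suppressor → wire = (-2, -2)
  actuator = (-2, -2)
tick 1:
  L0 halt: active, feeds wire = (-2, 1)
  L1 explore_frontier: active, inhibitor → wire = none
  L2 wander: idle → wire stays none
  L3 follow_wall: idle → wire stays none
  L4 return_home: idle → wire stays none
  actuator = none
tick 2:
  L0 halt: active, feeds wire = (-2, 1)
  L1 explore_frontier: idle → wire stays (-2, 1)
  L2 wander: idle → wire stays (-2, 1)
  L3 follow_wall: active, inhibitor → wire = none
  L4 return_home: idle → wire stays none
  actuator = none

-2 -2
none
none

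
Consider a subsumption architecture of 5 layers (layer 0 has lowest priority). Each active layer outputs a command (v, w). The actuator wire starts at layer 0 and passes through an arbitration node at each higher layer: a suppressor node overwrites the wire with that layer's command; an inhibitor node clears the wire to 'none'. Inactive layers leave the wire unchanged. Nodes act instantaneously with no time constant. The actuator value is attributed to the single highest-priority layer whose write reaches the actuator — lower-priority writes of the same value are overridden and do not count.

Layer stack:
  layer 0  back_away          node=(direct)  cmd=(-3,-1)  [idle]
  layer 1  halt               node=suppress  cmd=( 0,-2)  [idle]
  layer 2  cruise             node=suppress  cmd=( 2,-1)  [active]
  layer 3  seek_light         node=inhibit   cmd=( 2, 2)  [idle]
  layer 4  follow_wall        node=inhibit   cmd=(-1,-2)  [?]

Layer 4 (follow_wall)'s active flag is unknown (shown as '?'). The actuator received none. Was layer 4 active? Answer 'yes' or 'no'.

yes

If layer 4 is active=yes:
  actuator would be none
If layer 4 is active=no:
  actuator would be (2, -1)
Observed none, so layer 4 was active.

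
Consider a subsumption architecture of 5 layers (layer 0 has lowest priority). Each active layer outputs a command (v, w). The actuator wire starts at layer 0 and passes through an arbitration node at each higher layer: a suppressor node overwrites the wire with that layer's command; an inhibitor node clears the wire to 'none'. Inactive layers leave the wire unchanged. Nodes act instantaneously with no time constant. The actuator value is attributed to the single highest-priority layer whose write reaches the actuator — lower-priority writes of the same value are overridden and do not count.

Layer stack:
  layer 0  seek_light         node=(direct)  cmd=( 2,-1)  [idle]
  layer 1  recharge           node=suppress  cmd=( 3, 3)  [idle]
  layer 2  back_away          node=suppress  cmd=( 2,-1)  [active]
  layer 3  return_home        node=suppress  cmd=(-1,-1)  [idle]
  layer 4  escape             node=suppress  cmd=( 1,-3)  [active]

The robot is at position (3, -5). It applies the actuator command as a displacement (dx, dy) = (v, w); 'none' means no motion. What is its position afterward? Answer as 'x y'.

[0] seek_light off; wire := none
[1] recharge off; pass none
[2] back_away on (suppress); wire := (2, -1)
[3] return_home off; pass (2, -1)
[4] escape on (suppress); wire := (1, -3)
output (1, -3)
position: (3, -5) + (1, -3) = (4, -8)

4 -8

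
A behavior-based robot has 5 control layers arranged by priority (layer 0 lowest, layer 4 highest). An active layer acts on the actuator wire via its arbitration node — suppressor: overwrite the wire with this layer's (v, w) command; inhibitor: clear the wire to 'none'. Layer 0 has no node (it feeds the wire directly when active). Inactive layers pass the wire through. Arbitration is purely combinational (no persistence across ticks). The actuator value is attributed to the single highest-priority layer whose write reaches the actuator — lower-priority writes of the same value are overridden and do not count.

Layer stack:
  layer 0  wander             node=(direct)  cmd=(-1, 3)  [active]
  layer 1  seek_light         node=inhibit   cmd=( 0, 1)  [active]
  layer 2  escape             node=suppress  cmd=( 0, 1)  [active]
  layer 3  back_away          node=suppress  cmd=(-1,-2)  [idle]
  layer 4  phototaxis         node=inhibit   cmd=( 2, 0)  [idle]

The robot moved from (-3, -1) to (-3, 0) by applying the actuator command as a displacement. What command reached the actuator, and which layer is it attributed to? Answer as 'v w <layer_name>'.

displacement = (-3, 0) − (-3, -1) = (0, 1)
L0 wander: active, feeds wire = (-1, 3)
L1 seek_light: active, inhibitor → wire = none
L2 escape: active, suppressor → wire = (0, 1)
L3 back_away: idle → wire stays (0, 1)
L4 phototaxis: idle → wire stays (0, 1)
actuator = (0, 1) — from layer 2 (escape)

0 1 escape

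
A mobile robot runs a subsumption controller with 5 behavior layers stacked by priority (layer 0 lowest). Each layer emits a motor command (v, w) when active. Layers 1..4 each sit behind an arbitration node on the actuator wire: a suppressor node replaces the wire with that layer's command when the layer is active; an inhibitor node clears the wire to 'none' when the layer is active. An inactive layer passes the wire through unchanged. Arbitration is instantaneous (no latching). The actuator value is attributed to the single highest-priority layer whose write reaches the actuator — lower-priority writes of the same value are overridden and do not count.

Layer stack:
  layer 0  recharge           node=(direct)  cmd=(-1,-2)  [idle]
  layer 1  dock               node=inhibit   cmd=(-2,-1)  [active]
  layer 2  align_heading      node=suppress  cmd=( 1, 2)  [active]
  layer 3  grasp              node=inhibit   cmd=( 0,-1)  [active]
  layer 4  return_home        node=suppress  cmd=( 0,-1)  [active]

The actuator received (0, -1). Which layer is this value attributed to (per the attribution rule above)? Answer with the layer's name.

return_home

layer 0 (recharge) idle — none
layer 1 (dock) active — inhibits: none
layer 2 (align_heading) active — suppresses: (1, 2)
layer 3 (grasp) active — inhibits: none
layer 4 (return_home) active — suppresses: (0, -1)
→ actuator (0, -1)
last writer: layer 4 = return_home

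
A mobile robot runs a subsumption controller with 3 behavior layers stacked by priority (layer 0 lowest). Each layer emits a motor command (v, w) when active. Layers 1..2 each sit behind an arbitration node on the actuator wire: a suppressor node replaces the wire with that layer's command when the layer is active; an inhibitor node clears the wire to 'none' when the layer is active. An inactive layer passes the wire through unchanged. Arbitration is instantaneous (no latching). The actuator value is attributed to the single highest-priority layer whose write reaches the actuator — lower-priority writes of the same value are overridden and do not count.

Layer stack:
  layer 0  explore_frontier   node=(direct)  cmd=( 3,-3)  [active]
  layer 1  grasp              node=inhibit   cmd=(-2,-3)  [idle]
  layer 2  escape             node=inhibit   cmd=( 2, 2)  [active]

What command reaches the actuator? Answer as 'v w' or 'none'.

none

L0 explore_frontier: active, feeds wire = (3, -3)
L1 grasp: idle → wire stays (3, -3)
L2 escape: active, inhibitor → wire = none
actuator = none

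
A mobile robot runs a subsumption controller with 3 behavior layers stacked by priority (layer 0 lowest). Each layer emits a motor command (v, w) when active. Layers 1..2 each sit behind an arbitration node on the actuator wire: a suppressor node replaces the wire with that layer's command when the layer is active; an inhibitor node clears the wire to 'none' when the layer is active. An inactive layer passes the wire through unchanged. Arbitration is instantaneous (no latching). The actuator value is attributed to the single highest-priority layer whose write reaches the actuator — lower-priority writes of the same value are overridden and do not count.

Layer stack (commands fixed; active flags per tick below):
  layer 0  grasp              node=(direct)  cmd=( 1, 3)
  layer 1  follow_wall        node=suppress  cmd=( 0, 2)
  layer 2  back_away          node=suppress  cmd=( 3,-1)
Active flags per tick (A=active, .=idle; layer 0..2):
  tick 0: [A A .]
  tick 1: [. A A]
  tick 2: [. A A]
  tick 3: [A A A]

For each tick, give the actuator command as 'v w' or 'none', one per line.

tick 0:
  L0 grasp: active, feeds wire = (1, 3)
  L1 follow_wall: active, suppressor → wire = (0, 2)
  L2 back_away: idle → wire stays (0, 2)
  actuator = (0, 2)
tick 1:
  L0 grasp: idle → wire = none
  L1 follow_wall: active, suppressor → wire = (0, 2)
  L2 back_away: active, suppressor → wire = (3, -1)
  actuator = (3, -1)
tick 2:
  L0 grasp: idle → wire = none
  L1 follow_wall: active, suppressor → wire = (0, 2)
  L2 back_away: active, suppressor → wire = (3, -1)
  actuator = (3, -1)
tick 3:
  L0 grasp: active, feeds wire = (1, 3)
  L1 follow_wall: active, suppressor → wire = (0, 2)
  L2 back_away: active, suppressor → wire = (3, -1)
  actuator = (3, -1)

0 2
3 -1
3 -1
3 -1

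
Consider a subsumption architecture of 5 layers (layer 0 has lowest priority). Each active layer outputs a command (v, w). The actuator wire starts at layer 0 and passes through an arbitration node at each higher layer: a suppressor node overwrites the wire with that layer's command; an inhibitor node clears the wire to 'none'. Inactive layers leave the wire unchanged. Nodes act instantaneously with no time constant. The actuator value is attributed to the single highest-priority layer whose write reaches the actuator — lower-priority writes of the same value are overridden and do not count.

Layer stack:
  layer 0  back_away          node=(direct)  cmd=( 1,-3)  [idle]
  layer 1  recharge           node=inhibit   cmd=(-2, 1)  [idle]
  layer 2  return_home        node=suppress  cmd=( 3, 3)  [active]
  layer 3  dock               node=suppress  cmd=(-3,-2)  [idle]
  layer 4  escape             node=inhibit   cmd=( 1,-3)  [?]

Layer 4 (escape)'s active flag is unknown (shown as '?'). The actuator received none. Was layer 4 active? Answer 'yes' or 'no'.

yes

If layer 4 is active=yes:
  actuator would be none
If layer 4 is active=no:
  actuator would be (3, 3)
Observed none, so layer 4 was active.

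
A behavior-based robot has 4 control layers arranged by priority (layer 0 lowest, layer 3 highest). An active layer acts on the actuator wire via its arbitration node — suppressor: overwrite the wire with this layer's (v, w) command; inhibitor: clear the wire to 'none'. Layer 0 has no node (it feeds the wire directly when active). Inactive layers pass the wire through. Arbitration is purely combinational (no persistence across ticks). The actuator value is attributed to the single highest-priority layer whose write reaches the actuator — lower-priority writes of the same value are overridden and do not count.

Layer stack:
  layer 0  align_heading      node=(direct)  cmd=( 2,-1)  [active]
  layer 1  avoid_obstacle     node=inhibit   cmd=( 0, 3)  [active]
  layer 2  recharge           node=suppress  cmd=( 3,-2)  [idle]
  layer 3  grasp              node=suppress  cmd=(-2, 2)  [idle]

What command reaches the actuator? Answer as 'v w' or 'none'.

none

[0] align_heading on; wire := (2, -1)
[1] avoid_obstacle on (inhibit); wire := none
[2] recharge off; pass none
[3] grasp off; pass none
output none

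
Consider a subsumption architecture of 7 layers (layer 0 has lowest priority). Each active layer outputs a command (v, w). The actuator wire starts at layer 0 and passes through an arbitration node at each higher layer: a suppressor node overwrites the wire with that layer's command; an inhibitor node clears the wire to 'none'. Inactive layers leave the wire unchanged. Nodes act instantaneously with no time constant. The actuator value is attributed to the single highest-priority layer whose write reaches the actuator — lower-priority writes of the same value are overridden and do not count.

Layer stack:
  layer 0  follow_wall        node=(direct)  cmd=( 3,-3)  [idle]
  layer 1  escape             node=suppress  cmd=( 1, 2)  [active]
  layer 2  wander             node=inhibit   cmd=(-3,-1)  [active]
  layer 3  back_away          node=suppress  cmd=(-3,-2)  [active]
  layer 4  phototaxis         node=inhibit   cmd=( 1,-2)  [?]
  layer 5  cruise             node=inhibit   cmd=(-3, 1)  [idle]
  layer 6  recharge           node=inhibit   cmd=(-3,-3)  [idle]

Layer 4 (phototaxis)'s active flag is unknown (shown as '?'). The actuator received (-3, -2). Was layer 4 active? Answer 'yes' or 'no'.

no

If layer 4 is active=yes:
  actuator would be none
If layer 4 is active=no:
  actuator would be (-3, -2)
Observed (-3, -2), so layer 4 was idle.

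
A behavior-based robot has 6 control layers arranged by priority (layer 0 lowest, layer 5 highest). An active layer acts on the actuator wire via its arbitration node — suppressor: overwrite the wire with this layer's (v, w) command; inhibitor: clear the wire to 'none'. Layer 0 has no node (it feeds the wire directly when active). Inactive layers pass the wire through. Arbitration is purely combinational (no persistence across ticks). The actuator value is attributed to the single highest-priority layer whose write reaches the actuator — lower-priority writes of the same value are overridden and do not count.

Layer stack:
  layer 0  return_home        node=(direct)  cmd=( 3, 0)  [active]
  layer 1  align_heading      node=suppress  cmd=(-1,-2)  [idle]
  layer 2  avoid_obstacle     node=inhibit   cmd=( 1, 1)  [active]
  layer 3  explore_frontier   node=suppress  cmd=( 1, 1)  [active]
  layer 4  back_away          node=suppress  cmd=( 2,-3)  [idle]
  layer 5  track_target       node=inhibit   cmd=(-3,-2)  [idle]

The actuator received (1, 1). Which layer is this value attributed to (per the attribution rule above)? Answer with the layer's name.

layer 0 (return_home) active — direct: (3, 0)
layer 1 (align_heading) idle — unchanged: (3, 0)
layer 2 (avoid_obstacle) active — inhibits: none
layer 3 (explore_frontier) active — suppresses: (1, 1)
layer 4 (back_away) idle — unchanged: (1, 1)
layer 5 (track_target) idle — unchanged: (1, 1)
→ actuator (1, 1)
last writer: layer 3 = explore_frontier

explore_frontier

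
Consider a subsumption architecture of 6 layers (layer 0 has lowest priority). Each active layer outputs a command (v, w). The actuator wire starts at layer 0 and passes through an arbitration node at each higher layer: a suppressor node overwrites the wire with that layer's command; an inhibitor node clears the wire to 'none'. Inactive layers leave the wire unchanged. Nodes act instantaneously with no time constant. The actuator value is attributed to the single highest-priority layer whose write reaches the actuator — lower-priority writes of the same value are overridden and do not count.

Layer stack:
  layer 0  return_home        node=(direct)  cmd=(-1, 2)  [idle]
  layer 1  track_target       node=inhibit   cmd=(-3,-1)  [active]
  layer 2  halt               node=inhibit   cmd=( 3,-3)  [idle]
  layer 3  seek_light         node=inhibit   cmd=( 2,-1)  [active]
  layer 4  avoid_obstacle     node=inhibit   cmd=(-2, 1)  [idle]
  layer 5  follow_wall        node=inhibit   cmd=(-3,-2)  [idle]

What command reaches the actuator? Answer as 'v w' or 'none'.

none

[0] return_home off; wire := none
[1] track_target on (inhibit); wire := none
[2] halt off; pass none
[3] seek_light on (inhibit); wire := none
[4] avoid_obstacle off; pass none
[5] follow_wall off; pass none
output none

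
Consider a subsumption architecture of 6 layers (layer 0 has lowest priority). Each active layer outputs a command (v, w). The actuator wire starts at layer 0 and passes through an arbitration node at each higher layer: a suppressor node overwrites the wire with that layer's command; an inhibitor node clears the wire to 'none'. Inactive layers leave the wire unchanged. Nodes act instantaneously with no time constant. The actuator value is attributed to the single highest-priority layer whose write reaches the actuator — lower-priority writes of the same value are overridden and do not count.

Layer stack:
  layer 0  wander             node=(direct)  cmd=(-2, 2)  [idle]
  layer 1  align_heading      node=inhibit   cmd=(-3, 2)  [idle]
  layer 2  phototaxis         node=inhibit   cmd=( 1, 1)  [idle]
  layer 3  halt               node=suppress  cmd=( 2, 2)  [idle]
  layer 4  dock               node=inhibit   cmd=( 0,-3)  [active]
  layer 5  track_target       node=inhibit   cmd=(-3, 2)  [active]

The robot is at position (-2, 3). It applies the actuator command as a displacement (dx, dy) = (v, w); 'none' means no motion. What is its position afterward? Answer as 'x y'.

-2 3

L0 wander: idle → wire = none
L1 align_heading: idle → wire stays none
L2 phototaxis: idle → wire stays none
L3 halt: idle → wire stays none
L4 dock: active, inhibitor → wire = none
L5 track_target: active, inhibitor → wire = none
actuator = none
position: (-2, 3) + none = (-2, 3)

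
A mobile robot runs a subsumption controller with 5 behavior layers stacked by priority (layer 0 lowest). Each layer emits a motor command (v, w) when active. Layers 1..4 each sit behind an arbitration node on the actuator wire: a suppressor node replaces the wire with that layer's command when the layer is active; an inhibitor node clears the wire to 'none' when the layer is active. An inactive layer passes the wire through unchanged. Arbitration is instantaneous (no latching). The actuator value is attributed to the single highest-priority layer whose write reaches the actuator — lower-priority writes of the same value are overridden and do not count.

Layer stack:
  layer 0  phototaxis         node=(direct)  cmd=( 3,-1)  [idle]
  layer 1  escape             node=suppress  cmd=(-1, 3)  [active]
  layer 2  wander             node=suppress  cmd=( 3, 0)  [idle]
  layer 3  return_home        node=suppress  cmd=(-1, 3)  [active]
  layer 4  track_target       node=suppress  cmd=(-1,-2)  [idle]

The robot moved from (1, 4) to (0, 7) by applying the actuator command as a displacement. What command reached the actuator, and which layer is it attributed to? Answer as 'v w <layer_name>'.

-1 3 return_home

displacement = (0, 7) − (1, 4) = (-1, 3)
[0] phototaxis off; wire := none
[1] escape on (suppress); wire := (-1, 3)
[2] wander off; pass (-1, 3)
[3] return_home on (suppress); wire := (-1, 3)
[4] track_target off; pass (-1, 3)
output (-1, 3) — from layer 3 (return_home)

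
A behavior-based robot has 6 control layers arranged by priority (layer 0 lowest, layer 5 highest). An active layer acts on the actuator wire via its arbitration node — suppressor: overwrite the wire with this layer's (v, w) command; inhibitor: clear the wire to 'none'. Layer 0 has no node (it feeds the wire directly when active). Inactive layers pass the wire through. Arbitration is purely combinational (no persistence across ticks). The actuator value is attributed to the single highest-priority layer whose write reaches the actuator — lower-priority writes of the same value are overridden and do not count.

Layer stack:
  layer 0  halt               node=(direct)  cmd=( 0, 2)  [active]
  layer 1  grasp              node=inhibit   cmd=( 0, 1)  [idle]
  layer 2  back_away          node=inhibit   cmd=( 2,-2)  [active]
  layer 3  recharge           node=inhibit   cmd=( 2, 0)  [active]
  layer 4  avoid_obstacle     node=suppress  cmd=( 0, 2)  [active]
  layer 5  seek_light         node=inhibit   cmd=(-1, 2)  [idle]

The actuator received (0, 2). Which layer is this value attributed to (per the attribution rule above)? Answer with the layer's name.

layer 0 (halt) active — direct: (0, 2)
layer 1 (grasp) idle — unchanged: (0, 2)
layer 2 (back_away) active — inhibits: none
layer 3 (recharge) active — inhibits: none
layer 4 (avoid_obstacle) active — suppresses: (0, 2)
layer 5 (seek_light) idle — unchanged: (0, 2)
→ actuator (0, 2)
last writer: layer 4 = avoid_obstacle

avoid_obstacle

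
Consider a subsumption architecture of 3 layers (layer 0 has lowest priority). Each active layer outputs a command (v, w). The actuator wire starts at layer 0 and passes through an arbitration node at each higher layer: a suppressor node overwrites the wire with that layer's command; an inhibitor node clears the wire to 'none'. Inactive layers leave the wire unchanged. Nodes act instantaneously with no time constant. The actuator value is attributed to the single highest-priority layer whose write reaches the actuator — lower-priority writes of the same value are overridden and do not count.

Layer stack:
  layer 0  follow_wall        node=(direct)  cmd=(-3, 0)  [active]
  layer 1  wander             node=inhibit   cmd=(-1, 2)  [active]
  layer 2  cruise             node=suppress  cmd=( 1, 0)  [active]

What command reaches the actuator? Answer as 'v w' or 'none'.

[0] follow_wall on; wire := (-3, 0)
[1] wander on (inhibit); wire := none
[2] cruise on (suppress); wire := (1, 0)
output (1, 0)

1 0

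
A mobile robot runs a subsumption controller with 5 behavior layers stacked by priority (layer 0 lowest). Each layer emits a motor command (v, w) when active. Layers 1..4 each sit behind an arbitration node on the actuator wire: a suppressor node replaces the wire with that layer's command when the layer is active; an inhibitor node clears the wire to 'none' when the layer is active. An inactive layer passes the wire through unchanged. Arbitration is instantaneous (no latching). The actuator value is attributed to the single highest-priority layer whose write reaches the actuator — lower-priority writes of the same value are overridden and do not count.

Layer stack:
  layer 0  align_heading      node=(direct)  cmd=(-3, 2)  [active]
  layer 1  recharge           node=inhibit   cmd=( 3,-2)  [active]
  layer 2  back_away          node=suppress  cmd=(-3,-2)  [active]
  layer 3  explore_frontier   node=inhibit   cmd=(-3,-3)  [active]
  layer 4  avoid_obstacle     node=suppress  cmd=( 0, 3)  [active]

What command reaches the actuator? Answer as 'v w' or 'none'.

0 3

[0] align_heading on; wire := (-3, 2)
[1] recharge on (inhibit); wire := none
[2] back_away on (suppress); wire := (-3, -2)
[3] explore_frontier on (inhibit); wire := none
[4] avoid_obstacle on (suppress); wire := (0, 3)
output (0, 3)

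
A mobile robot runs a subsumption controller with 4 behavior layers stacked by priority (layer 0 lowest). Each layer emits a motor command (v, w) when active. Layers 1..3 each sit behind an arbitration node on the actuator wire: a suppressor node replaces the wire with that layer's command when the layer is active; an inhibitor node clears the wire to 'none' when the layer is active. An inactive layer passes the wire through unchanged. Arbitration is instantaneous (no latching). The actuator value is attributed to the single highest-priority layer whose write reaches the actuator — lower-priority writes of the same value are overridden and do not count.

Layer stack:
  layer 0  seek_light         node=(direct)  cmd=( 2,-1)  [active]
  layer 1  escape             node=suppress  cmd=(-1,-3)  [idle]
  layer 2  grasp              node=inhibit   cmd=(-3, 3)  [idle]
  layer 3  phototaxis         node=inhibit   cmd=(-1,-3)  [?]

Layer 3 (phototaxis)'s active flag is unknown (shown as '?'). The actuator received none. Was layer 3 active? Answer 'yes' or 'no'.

yes

If layer 3 is active=yes:
  actuator would be none
If layer 3 is active=no:
  actuator would be (2, -1)
Observed none, so layer 3 was active.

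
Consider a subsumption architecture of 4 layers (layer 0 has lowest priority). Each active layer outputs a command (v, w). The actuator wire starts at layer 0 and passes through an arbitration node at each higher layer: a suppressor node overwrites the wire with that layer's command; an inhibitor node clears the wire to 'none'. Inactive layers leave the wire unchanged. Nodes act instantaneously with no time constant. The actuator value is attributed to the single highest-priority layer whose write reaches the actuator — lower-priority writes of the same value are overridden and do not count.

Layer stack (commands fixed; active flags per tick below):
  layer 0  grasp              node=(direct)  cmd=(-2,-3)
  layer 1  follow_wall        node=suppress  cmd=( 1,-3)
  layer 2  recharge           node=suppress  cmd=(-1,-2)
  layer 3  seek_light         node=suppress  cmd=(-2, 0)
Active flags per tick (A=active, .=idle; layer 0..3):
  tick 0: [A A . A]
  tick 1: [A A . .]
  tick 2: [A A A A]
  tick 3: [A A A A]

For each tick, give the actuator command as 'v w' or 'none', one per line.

tick 0:
  [0] grasp on; wire := (-2, -3)
  [1] follow_wall on (suppress); wire := (1, -3)
  [2] recharge off; pass (1, -3)
  [3] seek_light on (suppress); wire := (-2, 0)
  output (-2, 0)
tick 1:
  [0] grasp on; wire := (-2, -3)
  [1] follow_wall on (suppress); wire := (1, -3)
  [2] recharge off; pass (1, -3)
  [3] seek_light off; pass (1, -3)
  output (1, -3)
tick 2:
  [0] grasp on; wire := (-2, -3)
  [1] follow_wall on (suppress); wire := (1, -3)
  [2] recharge on (suppress); wire := (-1, -2)
  [3] seek_light on (suppress); wire := (-2, 0)
  output (-2, 0)
tick 3:
  [0] grasp on; wire := (-2, -3)
  [1] follow_wall on (suppress); wire := (1, -3)
  [2] recharge on (suppress); wire := (-1, -2)
  [3] seek_light on (suppress); wire := (-2, 0)
  output (-2, 0)

-2 0
1 -3
-2 0
-2 0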